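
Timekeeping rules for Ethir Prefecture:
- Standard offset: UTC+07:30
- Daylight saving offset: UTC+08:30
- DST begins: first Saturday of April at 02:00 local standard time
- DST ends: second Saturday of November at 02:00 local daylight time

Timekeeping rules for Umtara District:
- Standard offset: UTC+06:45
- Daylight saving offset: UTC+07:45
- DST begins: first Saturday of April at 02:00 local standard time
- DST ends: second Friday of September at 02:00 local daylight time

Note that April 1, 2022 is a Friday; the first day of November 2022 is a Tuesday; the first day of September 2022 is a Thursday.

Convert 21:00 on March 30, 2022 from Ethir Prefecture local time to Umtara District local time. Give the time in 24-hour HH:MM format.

20:15

1 April 2022 is a Friday, so the first Saturday is April 2.
1 November 2022 is a Tuesday, so the first Saturday is November 5 and the second is November 12.
March 30, 2022 does not fall between 2 April and 12 November, so daylight saving is not in effect and Ethir Prefecture is at UTC+07:30.
21:00 Ethir Prefecture − 7h30m = 13:30 UTC.
1 April 2022 is a Friday, so the first Saturday is April 2.
1 September 2022 is a Thursday, so the first Friday is September 2 and the second is September 9.
At the standard offset (UTC+06:45), 13:30 UTC + 6h45m = 20:15 Umtara District standard time.
The standard-time date in Umtara District, March 30, 2022, is outside the daylight-saving period (2 April – 9 September), so Umtara District is on standard time, UTC+06:45.
13:30 UTC + 6h45m = 20:15 Umtara District.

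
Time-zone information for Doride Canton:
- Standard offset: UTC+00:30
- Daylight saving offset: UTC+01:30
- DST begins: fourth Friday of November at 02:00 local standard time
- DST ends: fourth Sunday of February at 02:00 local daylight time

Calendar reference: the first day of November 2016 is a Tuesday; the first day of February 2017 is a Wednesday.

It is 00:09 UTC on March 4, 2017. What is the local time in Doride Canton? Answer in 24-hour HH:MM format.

00:39

1 November 2016 is a Tuesday, so the first Friday is November 4 and the fourth is November 25.
1 February 2017 is a Wednesday, so the first Sunday is February 5 and the fourth is February 26.
At the standard offset (UTC+00:30), 00:09 UTC + 0h30m = 00:39 Doride Canton standard time.
The standard-time date in Doride Canton, March 4, 2017, does not fall between 25 November 2016 and 26 February 2017, so daylight saving is not in effect and Doride Canton is at UTC+00:30.
00:09 UTC + 0h30m = 00:39 local.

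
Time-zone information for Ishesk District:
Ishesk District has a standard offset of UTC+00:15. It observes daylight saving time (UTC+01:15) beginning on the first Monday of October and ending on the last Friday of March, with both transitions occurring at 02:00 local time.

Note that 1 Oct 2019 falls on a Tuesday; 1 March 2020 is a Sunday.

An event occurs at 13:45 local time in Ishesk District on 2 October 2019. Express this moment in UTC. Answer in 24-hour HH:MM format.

13:30

1 October 2019 is a Tuesday, so the first Monday is October 7.
1 March 2020 is a Sunday, so Fridays fall on 6, 13, 20, 27; the last is March 27.
Daylight saving runs 7 October 2019 – 27 March 2020; 2 October 2019 is outside that window, so Ishesk District is on standard time at UTC+00:15.
13:45 local − 0h15m = 13:30 UTC.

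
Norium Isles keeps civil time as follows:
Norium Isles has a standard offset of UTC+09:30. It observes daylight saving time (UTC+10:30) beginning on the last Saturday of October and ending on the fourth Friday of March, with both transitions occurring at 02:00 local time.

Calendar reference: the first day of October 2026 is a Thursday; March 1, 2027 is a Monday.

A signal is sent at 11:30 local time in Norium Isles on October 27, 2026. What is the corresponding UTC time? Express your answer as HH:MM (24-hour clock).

02:00

1 October 2026 is a Thursday, so Saturdays fall on 3, 10, 17, 24, 31; the last is October 31.
1 March 2027 is a Monday, so the first Friday is March 5 and the fourth is March 26.
Daylight saving runs 31 October 2026 – 26 March 2027; October 27, 2026 is outside that window, so Norium Isles is on standard time at UTC+09:30.
11:30 local − 9h30m = 02:00 UTC.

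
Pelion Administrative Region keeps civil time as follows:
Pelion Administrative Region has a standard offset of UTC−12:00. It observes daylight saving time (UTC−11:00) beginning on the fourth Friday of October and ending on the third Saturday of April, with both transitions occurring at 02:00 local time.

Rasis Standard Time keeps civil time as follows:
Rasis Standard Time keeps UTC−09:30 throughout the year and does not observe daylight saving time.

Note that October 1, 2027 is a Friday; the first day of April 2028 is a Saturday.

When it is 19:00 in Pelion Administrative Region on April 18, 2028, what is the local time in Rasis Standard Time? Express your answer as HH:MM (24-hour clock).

21:30

1 October 2027 is a Friday, so the first Friday is October 1 and the fourth is October 22.
1 April 2028 is a Saturday, so the first Saturday is April 1 and the third is April 15.
April 18, 2028 does not fall between 22 October 2027 and 15 April 2028, so daylight saving is not in effect and Pelion Administrative Region is at UTC−12:00.
19:00 Pelion Administrative Region + 12h = 07:00 UTC (rolling into the next day, 19 April 2028).
Rasis Standard Time has no daylight saving, so its offset is UTC−09:30 year-round.
07:00 UTC − 9h30m = 21:30 Rasis Standard Time (rolling into the previous day, 18 April 2028).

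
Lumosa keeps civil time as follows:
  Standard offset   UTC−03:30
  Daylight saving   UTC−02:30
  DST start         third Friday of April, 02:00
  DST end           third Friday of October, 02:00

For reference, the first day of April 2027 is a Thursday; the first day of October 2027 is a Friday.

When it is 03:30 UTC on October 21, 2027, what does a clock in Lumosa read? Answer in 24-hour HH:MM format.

00:00

1 April 2027 is a Thursday, so the first Friday is April 2 and the third is April 16.
1 October 2027 is a Friday, so the first Friday is October 1 and the third is October 15.
At the standard offset (UTC−03:30), 03:30 UTC − 3h30m = 00:00 Lumosa standard time.
The standard-time date in Lumosa, October 21, 2027, is outside the daylight-saving period (16 April – 15 October), so Lumosa is on standard time, UTC−03:30.
03:30 UTC − 3h30m = 00:00 local.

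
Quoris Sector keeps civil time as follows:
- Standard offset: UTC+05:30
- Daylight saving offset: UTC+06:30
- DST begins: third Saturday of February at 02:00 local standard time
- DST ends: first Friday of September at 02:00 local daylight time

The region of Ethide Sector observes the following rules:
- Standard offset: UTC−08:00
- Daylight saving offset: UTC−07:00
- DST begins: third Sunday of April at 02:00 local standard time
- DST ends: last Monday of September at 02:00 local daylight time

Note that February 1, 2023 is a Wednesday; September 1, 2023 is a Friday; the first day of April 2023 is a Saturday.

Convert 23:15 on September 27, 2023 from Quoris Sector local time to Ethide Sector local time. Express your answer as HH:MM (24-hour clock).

1 February 2023 is a Wednesday, so the first Saturday is February 4 and the third is February 18.
1 September 2023 is a Friday, so the first Friday is September 1.
September 27, 2023 is outside the daylight-saving period (18 February – 1 September), so Quoris Sector is on standard time, UTC+05:30.
23:15 Quoris Sector − 5h30m = 17:45 UTC.
1 April 2023 is a Saturday, so the first Sunday is April 2 and the third is April 16.
1 September 2023 is a Friday, so Mondays fall on 4, 11, 18, 25; the last is September 25.
At the standard offset (UTC−08:00), 17:45 UTC − 8h = 09:45 Ethide Sector standard time.
The standard-time date in Ethide Sector, September 27, 2023, is outside the daylight-saving period (16 April – 25 September), so Ethide Sector is on standard time, UTC−08:00.
17:45 UTC − 8h = 09:45 Ethide Sector.

09:45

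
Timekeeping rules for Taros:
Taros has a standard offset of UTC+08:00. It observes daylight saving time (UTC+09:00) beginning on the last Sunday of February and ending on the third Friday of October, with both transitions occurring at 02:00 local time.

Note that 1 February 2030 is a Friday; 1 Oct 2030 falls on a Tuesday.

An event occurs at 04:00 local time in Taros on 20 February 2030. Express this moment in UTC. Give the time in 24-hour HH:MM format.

1 February 2030 is a Friday, so Sundays fall on 3, 10, 17, 24; the last is February 24.
1 October 2030 is a Tuesday, so the first Friday is October 4 and the third is October 18.
20 February 2030 does not fall between 24 February and 18 October, so daylight saving is not in effect and Taros is at UTC+08:00.
04:00 local − 8h = 20:00 UTC (rolling into the previous day, 19 February 2030).

20:00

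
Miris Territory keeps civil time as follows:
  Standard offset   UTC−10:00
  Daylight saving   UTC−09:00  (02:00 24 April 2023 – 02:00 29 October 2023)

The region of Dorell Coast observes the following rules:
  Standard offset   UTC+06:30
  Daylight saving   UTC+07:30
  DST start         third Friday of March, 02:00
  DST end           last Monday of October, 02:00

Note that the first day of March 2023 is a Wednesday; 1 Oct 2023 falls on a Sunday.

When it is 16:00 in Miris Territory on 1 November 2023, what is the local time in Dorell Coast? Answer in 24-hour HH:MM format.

08:30

Daylight saving runs 24 April – 29 October; 1 November 2023 is outside that window, so Miris Territory is on standard time at UTC−10:00.
16:00 Miris Territory + 10h = 02:00 UTC (rolling into the next day, 2 November 2023).
1 March 2023 is a Wednesday, so the first Friday is March 3 and the third is March 17.
1 October 2023 is a Sunday, so Mondays fall on 2, 9, 16, 23, 30; the last is October 30.
At the standard offset (UTC+06:30), 02:00 UTC + 6h30m = 08:30 Dorell Coast standard time.
The standard-time date in Dorell Coast, 2 November 2023, does not fall between 17 March and 30 October, so daylight saving is not in effect and Dorell Coast is at UTC+06:30.
02:00 UTC + 6h30m = 08:30 Dorell Coast.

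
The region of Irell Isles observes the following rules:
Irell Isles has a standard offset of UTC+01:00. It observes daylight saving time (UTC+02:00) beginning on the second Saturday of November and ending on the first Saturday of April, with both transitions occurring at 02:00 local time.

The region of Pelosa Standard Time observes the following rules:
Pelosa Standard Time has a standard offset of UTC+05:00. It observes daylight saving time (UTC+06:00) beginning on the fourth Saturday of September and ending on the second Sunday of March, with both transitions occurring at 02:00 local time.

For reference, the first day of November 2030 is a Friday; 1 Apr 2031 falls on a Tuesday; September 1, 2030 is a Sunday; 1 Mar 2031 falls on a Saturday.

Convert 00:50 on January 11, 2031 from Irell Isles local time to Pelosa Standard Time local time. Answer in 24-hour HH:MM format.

1 November 2030 is a Friday, so the first Saturday is November 2 and the second is November 9.
1 April 2031 is a Tuesday, so the first Saturday is April 5.
January 11, 2031 falls between 9 November 2030 and 5 April 2031, so daylight saving is in effect and Irell Isles is at UTC+02:00.
00:50 Irell Isles − 2h = 22:50 UTC (rolling into the previous day, 10 January 2031).
1 September 2030 is a Sunday, so the first Saturday is September 7 and the fourth is September 28.
1 March 2031 is a Saturday, so the first Sunday is March 2 and the second is March 9.
At the standard offset (UTC+05:00), 22:50 UTC + 5h = 03:50 Pelosa Standard Time standard time (rolling into the next day, 11 January 2031).
The standard-time date in Pelosa Standard Time, January 11, 2031, lies within the daylight-saving period (28 September 2030 – 9 March 2031), so Pelosa Standard Time is on daylight time, UTC+06:00.
22:50 UTC + 6h = 04:50 Pelosa Standard Time (rolling into the next day, 11 January 2031).

04:50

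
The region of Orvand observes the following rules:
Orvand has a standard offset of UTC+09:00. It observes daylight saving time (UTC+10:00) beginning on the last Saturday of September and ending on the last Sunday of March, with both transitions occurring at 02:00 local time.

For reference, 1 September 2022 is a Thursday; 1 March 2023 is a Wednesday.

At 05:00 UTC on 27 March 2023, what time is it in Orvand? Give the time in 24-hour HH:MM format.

14:00

1 September 2022 is a Thursday, so Saturdays fall on 3, 10, 17, 24; the last is September 24.
1 March 2023 is a Wednesday, so Sundays fall on 5, 12, 19, 26; the last is March 26.
At the standard offset (UTC+09:00), 05:00 UTC + 9h = 14:00 Orvand standard time.
The standard-time date in Orvand, 27 March 2023, is outside the daylight-saving period (24 September 2022 – 26 March 2023), so Orvand is on standard time, UTC+09:00.
05:00 UTC + 9h = 14:00 local.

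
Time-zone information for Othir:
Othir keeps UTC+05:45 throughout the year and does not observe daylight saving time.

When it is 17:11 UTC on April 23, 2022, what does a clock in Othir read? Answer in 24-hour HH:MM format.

22:56

Othir has no daylight saving, so its offset is UTC+05:45 year-round.
17:11 UTC + 5h45m = 22:56 local.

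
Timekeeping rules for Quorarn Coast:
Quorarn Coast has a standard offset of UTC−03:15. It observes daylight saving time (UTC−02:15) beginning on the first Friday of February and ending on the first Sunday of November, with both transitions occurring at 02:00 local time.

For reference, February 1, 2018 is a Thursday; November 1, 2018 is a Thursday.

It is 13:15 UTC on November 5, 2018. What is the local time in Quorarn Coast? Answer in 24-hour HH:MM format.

1 February 2018 is a Thursday, so the first Friday is February 2.
1 November 2018 is a Thursday, so the first Sunday is November 4.
At the standard offset (UTC−03:15), 13:15 UTC − 3h15m = 10:00 Quorarn Coast standard time.
The standard-time date in Quorarn Coast, November 5, 2018, is outside the daylight-saving period (2 February – 4 November), so Quorarn Coast is on standard time, UTC−03:15.
13:15 UTC − 3h15m = 10:00 local.

10:00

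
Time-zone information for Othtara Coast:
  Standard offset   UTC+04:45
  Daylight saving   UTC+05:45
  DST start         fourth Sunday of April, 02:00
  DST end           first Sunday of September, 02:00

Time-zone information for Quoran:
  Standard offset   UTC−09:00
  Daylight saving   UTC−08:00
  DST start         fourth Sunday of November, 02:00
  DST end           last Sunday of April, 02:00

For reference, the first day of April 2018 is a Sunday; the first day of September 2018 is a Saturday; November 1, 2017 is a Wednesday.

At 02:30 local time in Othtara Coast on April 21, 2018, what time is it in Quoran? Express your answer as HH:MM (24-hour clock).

13:45

1 April 2018 is a Sunday, so the first Sunday is April 1 and the fourth is April 22.
1 September 2018 is a Saturday, so the first Sunday is September 2.
April 21, 2018 is outside the daylight-saving period (22 April – 2 September), so Othtara Coast is on standard time, UTC+04:45.
02:30 Othtara Coast − 4h45m = 21:45 UTC (rolling into the previous day, 20 April 2018).
1 November 2017 is a Wednesday, so the first Sunday is November 5 and the fourth is November 26.
1 April 2018 is a Sunday, so Sundays fall on 1, 8, 15, 22, 29; the last is April 29.
At the standard offset (UTC−09:00), 21:45 UTC − 9h = 12:45 Quoran standard time.
The standard-time date in Quoran, April 20, 2018, lies within the daylight-saving period (26 November 2017 – 29 April 2018), so Quoran is on daylight time, UTC−08:00.
21:45 UTC − 8h = 13:45 Quoran.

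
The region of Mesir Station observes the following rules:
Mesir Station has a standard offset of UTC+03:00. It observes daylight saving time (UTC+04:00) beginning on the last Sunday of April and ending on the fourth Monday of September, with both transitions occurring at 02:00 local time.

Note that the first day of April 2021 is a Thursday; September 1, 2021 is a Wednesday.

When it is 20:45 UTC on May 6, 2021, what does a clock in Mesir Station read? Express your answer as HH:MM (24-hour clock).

1 April 2021 is a Thursday, so Sundays fall on 4, 11, 18, 25; the last is April 25.
1 September 2021 is a Wednesday, so the first Monday is September 6 and the fourth is September 27.
At the standard offset (UTC+03:00), 20:45 UTC + 3h = 23:45 Mesir Station standard time.
The standard-time date in Mesir Station, May 6, 2021, falls between 25 April and 27 September, so daylight saving is in effect and Mesir Station is at UTC+04:00.
20:45 UTC + 4h = 00:45 local (rolling into the next day, 7 May 2021).

00:45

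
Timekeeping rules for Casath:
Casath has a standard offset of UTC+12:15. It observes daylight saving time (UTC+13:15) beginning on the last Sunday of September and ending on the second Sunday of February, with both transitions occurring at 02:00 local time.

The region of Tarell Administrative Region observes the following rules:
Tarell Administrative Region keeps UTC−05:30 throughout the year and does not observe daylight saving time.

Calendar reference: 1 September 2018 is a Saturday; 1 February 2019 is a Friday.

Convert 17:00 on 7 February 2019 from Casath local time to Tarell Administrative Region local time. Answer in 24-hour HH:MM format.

1 September 2018 is a Saturday, so Sundays fall on 2, 9, 16, 23, 30; the last is September 30.
1 February 2019 is a Friday, so the first Sunday is February 3 and the second is February 10.
7 February 2019 lies within the daylight-saving period (30 September 2018 – 10 February 2019), so Casath is on daylight time, UTC+13:15.
17:00 Casath − 13h15m = 03:45 UTC.
Tarell Administrative Region stays on UTC−05:30 all year.
03:45 UTC − 5h30m = 22:15 Tarell Administrative Region (rolling into the previous day, 6 February 2019).

22:15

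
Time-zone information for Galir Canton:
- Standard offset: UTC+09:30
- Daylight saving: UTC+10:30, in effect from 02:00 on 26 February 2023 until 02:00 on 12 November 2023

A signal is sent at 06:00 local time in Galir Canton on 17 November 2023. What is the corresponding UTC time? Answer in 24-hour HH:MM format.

Daylight saving runs 26 February – 12 November; 17 November 2023 is outside that window, so Galir Canton is on standard time at UTC+09:30.
06:00 local − 9h30m = 20:30 UTC (rolling into the previous day, 16 November 2023).

20:30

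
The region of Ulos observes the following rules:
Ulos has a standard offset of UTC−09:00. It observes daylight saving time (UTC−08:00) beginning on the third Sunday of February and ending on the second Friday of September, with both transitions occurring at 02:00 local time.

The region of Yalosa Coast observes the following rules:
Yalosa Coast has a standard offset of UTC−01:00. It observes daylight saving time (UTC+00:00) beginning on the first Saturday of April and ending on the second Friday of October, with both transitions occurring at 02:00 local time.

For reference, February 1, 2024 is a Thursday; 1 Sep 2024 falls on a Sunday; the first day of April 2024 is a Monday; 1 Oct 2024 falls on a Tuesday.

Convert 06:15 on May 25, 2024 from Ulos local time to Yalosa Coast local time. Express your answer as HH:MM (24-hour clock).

1 February 2024 is a Thursday, so the first Sunday is February 4 and the third is February 18.
1 September 2024 is a Sunday, so the first Friday is September 6 and the second is September 13.
Daylight saving runs 18 February – 13 September; May 25, 2024 is inside that window, so Ulos is at UTC−08:00.
06:15 Ulos + 8h = 14:15 UTC.
1 April 2024 is a Monday, so the first Saturday is April 6.
1 October 2024 is a Tuesday, so the first Friday is October 4 and the second is October 11.
At the standard offset (UTC−01:00), 14:15 UTC − 1h = 13:15 Yalosa Coast standard time.
Daylight saving runs 6 April – 11 October; the standard-time date in Yalosa Coast, May 25, 2024, is inside that window, so Yalosa Coast is at UTC+00:00.
14:15 UTC + 0h = 14:15 Yalosa Coast.

14:15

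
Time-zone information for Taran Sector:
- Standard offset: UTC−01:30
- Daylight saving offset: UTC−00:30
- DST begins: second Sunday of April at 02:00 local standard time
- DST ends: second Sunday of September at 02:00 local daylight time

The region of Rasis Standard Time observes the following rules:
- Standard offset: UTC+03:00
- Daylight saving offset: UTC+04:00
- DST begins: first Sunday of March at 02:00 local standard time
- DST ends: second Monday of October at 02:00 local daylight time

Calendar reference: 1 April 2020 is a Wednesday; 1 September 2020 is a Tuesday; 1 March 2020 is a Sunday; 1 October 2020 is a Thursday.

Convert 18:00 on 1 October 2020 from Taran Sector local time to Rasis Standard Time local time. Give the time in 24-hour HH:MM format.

23:30

1 April 2020 is a Wednesday, so the first Sunday is April 5 and the second is April 12.
1 September 2020 is a Tuesday, so the first Sunday is September 6 and the second is September 13.
Daylight saving runs 12 April – 13 September; 1 October 2020 is outside that window, so Taran Sector is on standard time at UTC−01:30.
18:00 Taran Sector + 1h30m = 19:30 UTC.
1 March 2020 is a Sunday, so the first Sunday is March 1.
1 October 2020 is a Thursday, so the first Monday is October 5 and the second is October 12.
At the standard offset (UTC+03:00), 19:30 UTC + 3h = 22:30 Rasis Standard Time standard time.
The standard-time date in Rasis Standard Time, 1 October 2020, lies within the daylight-saving period (1 March – 12 October), so Rasis Standard Time is on daylight time, UTC+04:00.
19:30 UTC + 4h = 23:30 Rasis Standard Time.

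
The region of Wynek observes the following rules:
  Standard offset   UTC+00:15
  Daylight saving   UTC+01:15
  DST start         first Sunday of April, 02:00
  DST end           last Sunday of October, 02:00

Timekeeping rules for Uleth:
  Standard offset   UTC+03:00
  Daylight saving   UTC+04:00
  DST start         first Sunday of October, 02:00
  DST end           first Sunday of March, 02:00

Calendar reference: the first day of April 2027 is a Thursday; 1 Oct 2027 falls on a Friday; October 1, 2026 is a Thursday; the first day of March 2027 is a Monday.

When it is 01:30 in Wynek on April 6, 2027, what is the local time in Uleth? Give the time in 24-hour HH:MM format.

1 April 2027 is a Thursday, so the first Sunday is April 4.
1 October 2027 is a Friday, so Sundays fall on 3, 10, 17, 24, 31; the last is October 31.
April 6, 2027 lies within the daylight-saving period (4 April – 31 October), so Wynek is on daylight time, UTC+01:15.
01:30 Wynek − 1h15m = 00:15 UTC.
1 October 2026 is a Thursday, so the first Sunday is October 4.
1 March 2027 is a Monday, so the first Sunday is March 7.
At the standard offset (UTC+03:00), 00:15 UTC + 3h = 03:15 Uleth standard time.
The standard-time date in Uleth, April 6, 2027, does not fall between 4 October 2026 and 7 March 2027, so daylight saving is not in effect and Uleth is at UTC+03:00.
00:15 UTC + 3h = 03:15 Uleth.

03:15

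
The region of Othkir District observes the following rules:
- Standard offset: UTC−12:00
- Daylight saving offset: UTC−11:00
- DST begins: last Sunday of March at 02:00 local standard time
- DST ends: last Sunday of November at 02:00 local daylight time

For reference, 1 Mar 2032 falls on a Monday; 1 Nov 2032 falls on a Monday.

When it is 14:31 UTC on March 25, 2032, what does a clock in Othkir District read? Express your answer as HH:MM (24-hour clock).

02:31

1 March 2032 is a Monday, so Sundays fall on 7, 14, 21, 28; the last is March 28.
1 November 2032 is a Monday, so Sundays fall on 7, 14, 21, 28; the last is November 28.
At the standard offset (UTC−12:00), 14:31 UTC − 12h = 02:31 Othkir District standard time.
Daylight saving runs 28 March – 28 November; the standard-time date in Othkir District, March 25, 2032, is outside that window, so Othkir District is on standard time at UTC−12:00.
14:31 UTC − 12h = 02:31 local.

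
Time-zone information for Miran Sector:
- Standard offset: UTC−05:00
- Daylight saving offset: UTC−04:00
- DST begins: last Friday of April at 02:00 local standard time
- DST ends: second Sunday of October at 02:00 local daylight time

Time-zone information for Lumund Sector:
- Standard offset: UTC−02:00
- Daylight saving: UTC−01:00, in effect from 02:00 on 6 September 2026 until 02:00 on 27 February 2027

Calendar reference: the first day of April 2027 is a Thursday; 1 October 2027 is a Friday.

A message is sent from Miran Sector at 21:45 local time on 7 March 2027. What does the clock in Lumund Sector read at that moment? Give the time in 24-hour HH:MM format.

00:45

1 April 2027 is a Thursday, so Fridays fall on 2, 9, 16, 23, 30; the last is April 30.
1 October 2027 is a Friday, so the first Sunday is October 3 and the second is October 10.
7 March 2027 does not fall between 30 April and 10 October, so daylight saving is not in effect and Miran Sector is at UTC−05:00.
21:45 Miran Sector + 5h = 02:45 UTC (rolling into the next day, 8 March 2027).
At the standard offset (UTC−02:00), 02:45 UTC − 2h = 00:45 Lumund Sector standard time.
The standard-time date in Lumund Sector, 8 March 2027, does not fall between 6 September 2026 and 27 February 2027, so daylight saving is not in effect and Lumund Sector is at UTC−02:00.
02:45 UTC − 2h = 00:45 Lumund Sector.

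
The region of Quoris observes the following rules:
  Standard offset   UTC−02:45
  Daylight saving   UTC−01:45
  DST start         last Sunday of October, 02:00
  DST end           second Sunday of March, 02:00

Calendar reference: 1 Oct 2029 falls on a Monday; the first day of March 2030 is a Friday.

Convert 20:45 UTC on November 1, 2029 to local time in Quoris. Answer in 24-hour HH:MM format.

1 October 2029 is a Monday, so Sundays fall on 7, 14, 21, 28; the last is October 28.
1 March 2030 is a Friday, so the first Sunday is March 3 and the second is March 10.
At the standard offset (UTC−02:45), 20:45 UTC − 2h45m = 18:00 Quoris standard time.
The standard-time date in Quoris, November 1, 2029, lies within the daylight-saving period (28 October 2029 – 10 March 2030), so Quoris is on daylight time, UTC−01:45.
20:45 UTC − 1h45m = 19:00 local.

19:00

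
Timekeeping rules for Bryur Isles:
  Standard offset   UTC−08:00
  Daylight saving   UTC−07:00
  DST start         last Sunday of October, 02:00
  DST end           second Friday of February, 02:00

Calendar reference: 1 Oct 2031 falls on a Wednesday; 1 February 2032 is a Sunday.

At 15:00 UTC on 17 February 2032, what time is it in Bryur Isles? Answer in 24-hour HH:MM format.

1 October 2031 is a Wednesday, so Sundays fall on 5, 12, 19, 26; the last is October 26.
1 February 2032 is a Sunday, so the first Friday is February 6 and the second is February 13.
At the standard offset (UTC−08:00), 15:00 UTC − 8h = 07:00 Bryur Isles standard time.
The standard-time date in Bryur Isles, 17 February 2032, is outside the daylight-saving period (26 October 2031 – 13 February 2032), so Bryur Isles is on standard time, UTC−08:00.
15:00 UTC − 8h = 07:00 local.

07:00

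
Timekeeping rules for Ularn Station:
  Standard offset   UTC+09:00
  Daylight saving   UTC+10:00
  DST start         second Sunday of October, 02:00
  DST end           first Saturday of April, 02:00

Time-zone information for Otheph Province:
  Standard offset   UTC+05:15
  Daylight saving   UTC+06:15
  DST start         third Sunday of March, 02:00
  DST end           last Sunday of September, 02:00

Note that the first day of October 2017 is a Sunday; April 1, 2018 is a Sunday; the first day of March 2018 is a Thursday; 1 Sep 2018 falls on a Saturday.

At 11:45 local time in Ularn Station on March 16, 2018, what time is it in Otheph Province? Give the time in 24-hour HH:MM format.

07:00

1 October 2017 is a Sunday, so the first Sunday is October 1 and the second is October 8.
1 April 2018 is a Sunday, so the first Saturday is April 7.
March 16, 2018 falls between 8 October 2017 and 7 April 2018, so daylight saving is in effect and Ularn Station is at UTC+10:00.
11:45 Ularn Station − 10h = 01:45 UTC.
1 March 2018 is a Thursday, so the first Sunday is March 4 and the third is March 18.
1 September 2018 is a Saturday, so Sundays fall on 2, 9, 16, 23, 30; the last is September 30.
At the standard offset (UTC+05:15), 01:45 UTC + 5h15m = 07:00 Otheph Province standard time.
Daylight saving runs 18 March – 30 September; the standard-time date in Otheph Province, March 16, 2018, is outside that window, so Otheph Province is on standard time at UTC+05:15.
01:45 UTC + 5h15m = 07:00 Otheph Province.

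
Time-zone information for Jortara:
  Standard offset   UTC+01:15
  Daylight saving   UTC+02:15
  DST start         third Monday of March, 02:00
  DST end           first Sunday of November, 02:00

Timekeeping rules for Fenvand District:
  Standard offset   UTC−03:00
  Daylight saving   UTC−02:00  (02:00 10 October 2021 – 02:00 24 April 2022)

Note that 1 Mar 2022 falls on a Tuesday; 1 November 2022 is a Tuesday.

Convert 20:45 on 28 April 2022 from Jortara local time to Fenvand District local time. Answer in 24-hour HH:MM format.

1 March 2022 is a Tuesday, so the first Monday is March 7 and the third is March 21.
1 November 2022 is a Tuesday, so the first Sunday is November 6.
Daylight saving runs 21 March – 6 November; 28 April 2022 is inside that window, so Jortara is at UTC+02:15.
20:45 Jortara − 2h15m = 18:30 UTC.
At the standard offset (UTC−03:00), 18:30 UTC − 3h = 15:30 Fenvand District standard time.
The standard-time date in Fenvand District, 28 April 2022, does not fall between 10 October 2021 and 24 April 2022, so daylight saving is not in effect and Fenvand District is at UTC−03:00.
18:30 UTC − 3h = 15:30 Fenvand District.

15:30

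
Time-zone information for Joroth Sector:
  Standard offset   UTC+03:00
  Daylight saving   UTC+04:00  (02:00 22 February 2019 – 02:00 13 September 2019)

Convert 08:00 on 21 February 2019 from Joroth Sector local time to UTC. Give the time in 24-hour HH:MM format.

05:00

21 February 2019 is outside the daylight-saving period (22 February – 13 September), so Joroth Sector is on standard time, UTC+03:00.
08:00 local − 3h = 05:00 UTC.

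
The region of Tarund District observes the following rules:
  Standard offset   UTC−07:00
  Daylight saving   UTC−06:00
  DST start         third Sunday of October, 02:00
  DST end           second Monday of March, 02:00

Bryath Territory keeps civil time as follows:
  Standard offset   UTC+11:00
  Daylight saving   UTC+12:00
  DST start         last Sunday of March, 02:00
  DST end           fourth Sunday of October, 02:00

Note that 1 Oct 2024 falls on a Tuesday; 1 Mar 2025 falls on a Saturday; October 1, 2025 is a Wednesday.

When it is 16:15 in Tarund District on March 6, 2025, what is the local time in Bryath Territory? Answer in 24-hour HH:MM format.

1 October 2024 is a Tuesday, so the first Sunday is October 6 and the third is October 20.
1 March 2025 is a Saturday, so the first Monday is March 3 and the second is March 10.
Daylight saving runs 20 October 2024 – 10 March 2025; March 6, 2025 is inside that window, so Tarund District is at UTC−06:00.
16:15 Tarund District + 6h = 22:15 UTC.
1 March 2025 is a Saturday, so Sundays fall on 2, 9, 16, 23, 30; the last is March 30.
1 October 2025 is a Wednesday, so the first Sunday is October 5 and the fourth is October 26.
At the standard offset (UTC+11:00), 22:15 UTC + 11h = 09:15 Bryath Territory standard time (rolling into the next day, 7 March 2025).
Daylight saving runs 30 March – 26 October; the standard-time date in Bryath Territory, March 7, 2025, is outside that window, so Bryath Territory is on standard time at UTC+11:00.
22:15 UTC + 11h = 09:15 Bryath Territory (rolling into the next day, 7 March 2025).

09:15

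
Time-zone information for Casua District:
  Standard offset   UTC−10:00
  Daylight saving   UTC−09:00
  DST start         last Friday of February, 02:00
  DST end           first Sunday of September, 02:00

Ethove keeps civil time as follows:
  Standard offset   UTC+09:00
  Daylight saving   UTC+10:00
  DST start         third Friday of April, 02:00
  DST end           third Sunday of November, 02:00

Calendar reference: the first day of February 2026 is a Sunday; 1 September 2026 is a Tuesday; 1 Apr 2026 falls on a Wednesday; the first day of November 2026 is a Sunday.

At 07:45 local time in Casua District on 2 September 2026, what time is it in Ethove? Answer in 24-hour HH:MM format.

1 February 2026 is a Sunday, so Fridays fall on 6, 13, 20, 27; the last is February 27.
1 September 2026 is a Tuesday, so the first Sunday is September 6.
Daylight saving runs 27 February – 6 September; 2 September 2026 is inside that window, so Casua District is at UTC−09:00.
07:45 Casua District + 9h = 16:45 UTC.
1 April 2026 is a Wednesday, so the first Friday is April 3 and the third is April 17.
1 November 2026 is a Sunday, so the first Sunday is November 1 and the third is November 15.
At the standard offset (UTC+09:00), 16:45 UTC + 9h = 01:45 Ethove standard time (rolling into the next day, 3 September 2026).
Daylight saving runs 17 April – 15 November; the standard-time date in Ethove, 3 September 2026, is inside that window, so Ethove is at UTC+10:00.
16:45 UTC + 10h = 02:45 Ethove (rolling into the next day, 3 September 2026).

02:45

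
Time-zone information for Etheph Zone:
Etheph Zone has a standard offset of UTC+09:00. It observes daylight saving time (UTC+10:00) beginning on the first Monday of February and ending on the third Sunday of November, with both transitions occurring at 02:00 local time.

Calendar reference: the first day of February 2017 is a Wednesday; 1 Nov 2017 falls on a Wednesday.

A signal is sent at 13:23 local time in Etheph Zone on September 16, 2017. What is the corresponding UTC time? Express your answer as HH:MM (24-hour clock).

1 February 2017 is a Wednesday, so the first Monday is February 6.
1 November 2017 is a Wednesday, so the first Sunday is November 5 and the third is November 19.
Daylight saving runs 6 February – 19 November; September 16, 2017 is inside that window, so Etheph Zone is at UTC+10:00.
13:23 local − 10h = 03:23 UTC.

03:23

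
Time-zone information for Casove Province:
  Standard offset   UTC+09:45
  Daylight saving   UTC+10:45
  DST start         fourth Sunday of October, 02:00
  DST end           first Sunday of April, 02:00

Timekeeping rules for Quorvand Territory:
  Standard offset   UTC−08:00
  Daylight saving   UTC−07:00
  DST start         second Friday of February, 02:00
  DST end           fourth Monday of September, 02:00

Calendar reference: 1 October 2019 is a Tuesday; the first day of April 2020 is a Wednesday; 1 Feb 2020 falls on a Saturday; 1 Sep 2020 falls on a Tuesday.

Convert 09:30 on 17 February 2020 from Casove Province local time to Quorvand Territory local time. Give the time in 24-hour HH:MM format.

1 October 2019 is a Tuesday, so the first Sunday is October 6 and the fourth is October 27.
1 April 2020 is a Wednesday, so the first Sunday is April 5.
17 February 2020 lies within the daylight-saving period (27 October 2019 – 5 April 2020), so Casove Province is on daylight time, UTC+10:45.
09:30 Casove Province − 10h45m = 22:45 UTC (rolling into the previous day, 16 February 2020).
1 February 2020 is a Saturday, so the first Friday is February 7 and the second is February 14.
1 September 2020 is a Tuesday, so the first Monday is September 7 and the fourth is September 28.
At the standard offset (UTC−08:00), 22:45 UTC − 8h = 14:45 Quorvand Territory standard time.
Daylight saving runs 14 February – 28 September; the standard-time date in Quorvand Territory, 16 February 2020, is inside that window, so Quorvand Territory is at UTC−07:00.
22:45 UTC − 7h = 15:45 Quorvand Territory.

15:45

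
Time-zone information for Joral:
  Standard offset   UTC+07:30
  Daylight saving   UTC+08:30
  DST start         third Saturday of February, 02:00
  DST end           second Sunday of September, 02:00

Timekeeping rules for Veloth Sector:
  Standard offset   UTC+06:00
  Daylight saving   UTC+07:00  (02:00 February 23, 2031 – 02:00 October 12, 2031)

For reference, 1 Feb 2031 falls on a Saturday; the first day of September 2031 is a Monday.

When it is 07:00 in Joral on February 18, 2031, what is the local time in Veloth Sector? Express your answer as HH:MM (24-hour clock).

04:30

1 February 2031 is a Saturday, so the first Saturday is February 1 and the third is February 15.
1 September 2031 is a Monday, so the first Sunday is September 7 and the second is September 14.
February 18, 2031 lies within the daylight-saving period (15 February – 14 September), so Joral is on daylight time, UTC+08:30.
07:00 Joral − 8h30m = 22:30 UTC (rolling into the previous day, 17 February 2031).
At the standard offset (UTC+06:00), 22:30 UTC + 6h = 04:30 Veloth Sector standard time (rolling into the next day, 18 February 2031).
Daylight saving runs 23 February – 12 October; the standard-time date in Veloth Sector, February 18, 2031, is outside that window, so Veloth Sector is on standard time at UTC+06:00.
22:30 UTC + 6h = 04:30 Veloth Sector (rolling into the next day, 18 February 2031).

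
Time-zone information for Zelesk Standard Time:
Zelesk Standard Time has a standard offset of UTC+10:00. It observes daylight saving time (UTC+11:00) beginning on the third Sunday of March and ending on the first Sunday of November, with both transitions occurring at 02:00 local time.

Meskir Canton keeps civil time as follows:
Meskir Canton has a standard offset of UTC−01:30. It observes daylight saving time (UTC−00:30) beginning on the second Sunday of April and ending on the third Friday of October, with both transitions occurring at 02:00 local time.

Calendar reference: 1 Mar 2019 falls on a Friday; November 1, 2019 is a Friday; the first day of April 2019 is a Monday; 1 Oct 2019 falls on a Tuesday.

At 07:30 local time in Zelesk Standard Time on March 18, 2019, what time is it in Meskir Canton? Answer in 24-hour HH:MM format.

19:00

1 March 2019 is a Friday, so the first Sunday is March 3 and the third is March 17.
1 November 2019 is a Friday, so the first Sunday is November 3.
Daylight saving runs 17 March – 3 November; March 18, 2019 is inside that window, so Zelesk Standard Time is at UTC+11:00.
07:30 Zelesk Standard Time − 11h = 20:30 UTC (rolling into the previous day, 17 March 2019).
1 April 2019 is a Monday, so the first Sunday is April 7 and the second is April 14.
1 October 2019 is a Tuesday, so the first Friday is October 4 and the third is October 18.
At the standard offset (UTC−01:30), 20:30 UTC − 1h30m = 19:00 Meskir Canton standard time.
The standard-time date in Meskir Canton, March 17, 2019, does not fall between 14 April and 18 October, so daylight saving is not in effect and Meskir Canton is at UTC−01:30.
20:30 UTC − 1h30m = 19:00 Meskir Canton.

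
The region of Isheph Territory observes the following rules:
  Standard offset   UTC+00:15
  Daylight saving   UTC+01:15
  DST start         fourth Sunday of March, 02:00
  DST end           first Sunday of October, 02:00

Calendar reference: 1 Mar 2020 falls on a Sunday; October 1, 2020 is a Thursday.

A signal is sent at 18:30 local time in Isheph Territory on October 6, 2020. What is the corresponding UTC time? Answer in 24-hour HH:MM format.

18:15

1 March 2020 is a Sunday, so the first Sunday is March 1 and the fourth is March 22.
1 October 2020 is a Thursday, so the first Sunday is October 4.
October 6, 2020 is outside the daylight-saving period (22 March – 4 October), so Isheph Territory is on standard time, UTC+00:15.
18:30 local − 0h15m = 18:15 UTC.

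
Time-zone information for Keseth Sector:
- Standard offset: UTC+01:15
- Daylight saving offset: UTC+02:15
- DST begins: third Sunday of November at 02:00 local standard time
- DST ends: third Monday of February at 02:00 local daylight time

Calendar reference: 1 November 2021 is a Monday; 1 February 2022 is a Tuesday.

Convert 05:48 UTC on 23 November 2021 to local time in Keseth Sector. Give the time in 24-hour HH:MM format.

08:03

1 November 2021 is a Monday, so the first Sunday is November 7 and the third is November 21.
1 February 2022 is a Tuesday, so the first Monday is February 7 and the third is February 21.
At the standard offset (UTC+01:15), 05:48 UTC + 1h15m = 07:03 Keseth Sector standard time.
Daylight saving runs 21 November 2021 – 21 February 2022; the standard-time date in Keseth Sector, 23 November 2021, is inside that window, so Keseth Sector is at UTC+02:15.
05:48 UTC + 2h15m = 08:03 local.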